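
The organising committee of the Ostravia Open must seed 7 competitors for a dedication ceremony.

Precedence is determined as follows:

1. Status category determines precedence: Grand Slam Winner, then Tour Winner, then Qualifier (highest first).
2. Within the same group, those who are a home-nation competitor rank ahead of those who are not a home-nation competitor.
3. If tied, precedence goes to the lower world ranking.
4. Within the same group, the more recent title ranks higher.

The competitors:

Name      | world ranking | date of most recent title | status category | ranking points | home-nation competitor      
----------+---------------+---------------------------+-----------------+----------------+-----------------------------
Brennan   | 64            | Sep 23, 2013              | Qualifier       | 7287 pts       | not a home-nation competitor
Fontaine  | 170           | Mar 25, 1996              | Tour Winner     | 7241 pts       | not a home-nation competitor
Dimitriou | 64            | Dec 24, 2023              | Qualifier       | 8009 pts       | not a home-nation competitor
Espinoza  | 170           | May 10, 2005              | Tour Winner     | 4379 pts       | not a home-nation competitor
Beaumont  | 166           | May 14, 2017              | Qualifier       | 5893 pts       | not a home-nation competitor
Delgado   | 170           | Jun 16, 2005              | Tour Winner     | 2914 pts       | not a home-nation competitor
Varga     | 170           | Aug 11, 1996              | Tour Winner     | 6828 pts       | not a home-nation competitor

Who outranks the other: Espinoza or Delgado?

By status category: Delgado, Espinoza, Varga and Fontaine (Tour Winner); then Dimitriou, Brennan and Beaumont (Qualifier).
Delgado, Espinoza, Varga and Fontaine are each not a home-nation competitor, so the next rule applies.
Delgado, Espinoza, Varga and Fontaine all have world ranking 170, so the next rule applies.
Among Delgado, Espinoza, Varga and Fontaine, by date of most recent title (later first): Delgado (Jun 16, 2005) before Espinoza (May 10, 2005) before Varga (Aug 11, 1996) before Fontaine (Mar 25, 1996).
Dimitriou, Brennan and Beaumont are each not a home-nation competitor, so the next rule applies.
Among Dimitriou, Brennan and Beaumont, by world ranking (lower first): Dimitriou and Brennan (64) before Beaumont (166).
Among Dimitriou and Brennan, by date of most recent title (later first): Dimitriou (Dec 24, 2023) before Brennan (Sep 23, 2013).
So Delgado takes precedence.

Delgado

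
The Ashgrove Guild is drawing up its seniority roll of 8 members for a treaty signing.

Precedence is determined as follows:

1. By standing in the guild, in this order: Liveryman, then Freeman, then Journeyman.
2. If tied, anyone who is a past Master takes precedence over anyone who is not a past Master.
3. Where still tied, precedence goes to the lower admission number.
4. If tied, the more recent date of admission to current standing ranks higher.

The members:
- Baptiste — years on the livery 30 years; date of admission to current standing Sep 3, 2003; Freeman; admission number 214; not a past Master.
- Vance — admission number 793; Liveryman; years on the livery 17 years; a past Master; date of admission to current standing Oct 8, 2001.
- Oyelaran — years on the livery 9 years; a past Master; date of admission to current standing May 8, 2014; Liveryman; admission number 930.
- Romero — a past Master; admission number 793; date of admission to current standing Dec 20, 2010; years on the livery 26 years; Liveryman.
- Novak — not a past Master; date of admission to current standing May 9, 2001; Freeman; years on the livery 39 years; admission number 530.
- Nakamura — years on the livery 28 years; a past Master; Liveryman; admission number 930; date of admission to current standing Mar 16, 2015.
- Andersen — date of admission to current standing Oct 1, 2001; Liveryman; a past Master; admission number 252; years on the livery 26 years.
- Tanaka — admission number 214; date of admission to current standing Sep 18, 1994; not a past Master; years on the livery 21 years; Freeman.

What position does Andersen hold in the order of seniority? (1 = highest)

1

By standing in the guild: Andersen, Romero, Vance, Nakamura and Oyelaran (Liveryman); then Baptiste, Tanaka and Novak (Freeman).
Andersen, Romero, Vance, Nakamura and Oyelaran are each a past Master, so the next rule applies.
Among Andersen, Romero, Vance, Nakamura and Oyelaran, by admission number (lower first): Andersen (252) before Romero and Vance (793) before Nakamura and Oyelaran (930).
Among Romero and Vance, by date of admission to current standing (later first): Romero (Dec 20, 2010) before Vance (Oct 8, 2001).
Among Nakamura and Oyelaran, by date of admission to current standing (later first): Nakamura (Mar 16, 2015) before Oyelaran (May 8, 2014).
Baptiste, Tanaka and Novak are each not a past Master, so the next rule applies.
Among Baptiste, Tanaka and Novak, by admission number (lower first): Baptiste and Tanaka (214) before Novak (530).
Among Baptiste and Tanaka, by date of admission to current standing (later first): Baptiste (Sep 3, 2003) before Tanaka (Sep 18, 1994).
Order: Andersen, Romero, Vance, Nakamura, Oyelaran, Baptiste, Tanaka, Novak. So position 1.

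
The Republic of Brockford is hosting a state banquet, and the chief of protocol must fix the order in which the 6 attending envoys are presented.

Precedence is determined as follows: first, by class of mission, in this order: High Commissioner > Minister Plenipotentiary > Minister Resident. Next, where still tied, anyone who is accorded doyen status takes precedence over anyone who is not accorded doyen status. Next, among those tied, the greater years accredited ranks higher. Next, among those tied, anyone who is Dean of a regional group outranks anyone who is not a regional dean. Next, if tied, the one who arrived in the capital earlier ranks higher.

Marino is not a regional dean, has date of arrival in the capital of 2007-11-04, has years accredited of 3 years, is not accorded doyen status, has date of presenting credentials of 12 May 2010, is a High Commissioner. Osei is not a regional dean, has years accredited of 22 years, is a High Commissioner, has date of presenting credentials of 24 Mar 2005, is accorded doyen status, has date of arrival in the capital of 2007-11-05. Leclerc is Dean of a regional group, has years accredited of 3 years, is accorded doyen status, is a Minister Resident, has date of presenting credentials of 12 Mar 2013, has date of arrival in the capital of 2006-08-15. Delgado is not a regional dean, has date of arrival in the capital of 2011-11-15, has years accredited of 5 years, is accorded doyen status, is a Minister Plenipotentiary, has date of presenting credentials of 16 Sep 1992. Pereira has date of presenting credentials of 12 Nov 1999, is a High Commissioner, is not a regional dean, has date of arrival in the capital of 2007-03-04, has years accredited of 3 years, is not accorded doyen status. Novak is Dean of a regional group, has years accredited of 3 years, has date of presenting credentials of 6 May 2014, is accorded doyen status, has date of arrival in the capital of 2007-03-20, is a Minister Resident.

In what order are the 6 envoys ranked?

Osei, Pereira, Marino, Delgado, Leclerc, Novak

By class of mission: Osei, Pereira and Marino (High Commissioner); then Delgado (Minister Plenipotentiary); then Leclerc and Novak (Minister Resident).
Among Osei, Pereira and Marino, accorded doyen status before not accorded doyen status: Osei (accorded doyen status) before Pereira and Marino (not accorded doyen status).
Pereira and Marino both have years accredited 3 years, so the next rule applies.
Pereira and Marino are each not a regional dean, so the next rule applies.
Among Pereira and Marino, by date of arrival in the capital (earlier first): Pereira (2007-03-04) before Marino (2007-11-04).
Leclerc and Novak are each accorded doyen status, so the next rule applies.
Leclerc and Novak both have years accredited 3 years, so the next rule applies.
Leclerc and Novak are each Dean of a regional group, so the next rule applies.
Among Leclerc and Novak, by date of arrival in the capital (earlier first): Leclerc (2006-08-15) before Novak (2007-03-20).
Full order: Osei, Pereira, Marino, Delgado, Leclerc, Novak.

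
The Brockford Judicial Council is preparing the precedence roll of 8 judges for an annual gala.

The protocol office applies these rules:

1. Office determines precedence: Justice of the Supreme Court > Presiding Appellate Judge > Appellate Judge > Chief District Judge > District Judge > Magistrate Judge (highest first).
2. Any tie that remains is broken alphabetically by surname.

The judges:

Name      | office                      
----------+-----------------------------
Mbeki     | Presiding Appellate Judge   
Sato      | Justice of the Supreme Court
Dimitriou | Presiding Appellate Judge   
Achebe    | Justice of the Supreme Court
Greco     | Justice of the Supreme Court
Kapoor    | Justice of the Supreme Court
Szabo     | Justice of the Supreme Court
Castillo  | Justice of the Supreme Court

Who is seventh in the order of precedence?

Dimitriou

By office: Achebe, Castillo, Greco, Kapoor, Sato and Szabo (Justice of the Supreme Court); then Dimitriou and Mbeki (Presiding Appellate Judge).
Among Achebe, Castillo, Greco, Kapoor, Sato and Szabo, alphabetically by surname: Achebe before Castillo before Greco before Kapoor before Sato before Szabo.
Among Dimitriou and Mbeki, alphabetically by surname: Dimitriou before Mbeki.
Order: Achebe, Castillo, Greco, Kapoor, Sato, Szabo, Dimitriou, Mbeki.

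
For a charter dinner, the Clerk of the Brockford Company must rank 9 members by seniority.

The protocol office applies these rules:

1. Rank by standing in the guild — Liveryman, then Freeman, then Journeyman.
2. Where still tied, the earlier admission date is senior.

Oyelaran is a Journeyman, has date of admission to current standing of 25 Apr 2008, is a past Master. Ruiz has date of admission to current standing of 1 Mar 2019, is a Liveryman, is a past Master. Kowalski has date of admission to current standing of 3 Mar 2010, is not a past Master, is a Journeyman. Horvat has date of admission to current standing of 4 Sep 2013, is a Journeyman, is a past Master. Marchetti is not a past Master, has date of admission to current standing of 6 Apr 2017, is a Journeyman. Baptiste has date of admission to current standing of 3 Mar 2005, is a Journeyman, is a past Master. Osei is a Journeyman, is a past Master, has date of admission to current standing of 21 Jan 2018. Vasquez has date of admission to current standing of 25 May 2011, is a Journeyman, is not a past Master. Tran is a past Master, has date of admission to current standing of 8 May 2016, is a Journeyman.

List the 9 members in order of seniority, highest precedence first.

Ruiz, Baptiste, Oyelaran, Kowalski, Vasquez, Horvat, Tran, Marchetti, Osei

By standing in the guild: Ruiz (Liveryman); then Baptiste, Oyelaran, Kowalski, Vasquez, Horvat, Tran, Marchetti and Osei (Journeyman).
Among Baptiste, Oyelaran, Kowalski, Vasquez, Horvat, Tran, Marchetti and Osei, by date of admission to current standing (earlier first): Baptiste (3 Mar 2005) before Oyelaran (25 Apr 2008) before Kowalski (3 Mar 2010) before Vasquez (25 May 2011) before Horvat (4 Sep 2013) before Tran (8 May 2016) before Marchetti (6 Apr 2017) before Osei (21 Jan 2018).
Full order: Ruiz, Baptiste, Oyelaran, Kowalski, Vasquez, Horvat, Tran, Marchetti, Osei.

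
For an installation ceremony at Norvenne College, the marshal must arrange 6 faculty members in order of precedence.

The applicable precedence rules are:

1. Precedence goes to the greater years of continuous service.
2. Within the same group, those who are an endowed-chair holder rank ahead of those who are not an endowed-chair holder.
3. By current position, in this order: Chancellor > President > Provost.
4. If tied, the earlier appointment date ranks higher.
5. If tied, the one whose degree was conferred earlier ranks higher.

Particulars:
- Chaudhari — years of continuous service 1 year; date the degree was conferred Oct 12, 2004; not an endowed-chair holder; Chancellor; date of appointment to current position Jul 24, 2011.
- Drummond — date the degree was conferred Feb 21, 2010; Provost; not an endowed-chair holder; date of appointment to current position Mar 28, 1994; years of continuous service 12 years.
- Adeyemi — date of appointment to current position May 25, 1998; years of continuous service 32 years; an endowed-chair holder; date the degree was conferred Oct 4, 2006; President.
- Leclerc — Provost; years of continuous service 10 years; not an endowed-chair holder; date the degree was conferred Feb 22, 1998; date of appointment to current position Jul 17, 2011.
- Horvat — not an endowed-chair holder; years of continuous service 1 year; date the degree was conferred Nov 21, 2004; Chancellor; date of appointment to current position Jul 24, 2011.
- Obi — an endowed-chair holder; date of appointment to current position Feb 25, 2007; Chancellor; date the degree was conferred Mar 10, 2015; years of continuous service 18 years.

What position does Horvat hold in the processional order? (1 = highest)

By years of continuous service (higher first): Adeyemi (32 years); then Obi (18 years); then Drummond (12 years); then Leclerc (10 years); then Chaudhari and Horvat (both 1 year).
Chaudhari and Horvat are each not an endowed-chair holder, so the next rule applies.
Chaudhari and Horvat are each Chancellor, so the next rule applies.
Chaudhari and Horvat both have date of appointment to current position Jul 24, 2011, so the next rule applies.
Among Chaudhari and Horvat, by date the degree was conferred (earlier first): Chaudhari (Oct 12, 2004) before Horvat (Nov 21, 2004).
Order: Adeyemi, Obi, Drummond, Leclerc, Chaudhari, Horvat. So position 6.

6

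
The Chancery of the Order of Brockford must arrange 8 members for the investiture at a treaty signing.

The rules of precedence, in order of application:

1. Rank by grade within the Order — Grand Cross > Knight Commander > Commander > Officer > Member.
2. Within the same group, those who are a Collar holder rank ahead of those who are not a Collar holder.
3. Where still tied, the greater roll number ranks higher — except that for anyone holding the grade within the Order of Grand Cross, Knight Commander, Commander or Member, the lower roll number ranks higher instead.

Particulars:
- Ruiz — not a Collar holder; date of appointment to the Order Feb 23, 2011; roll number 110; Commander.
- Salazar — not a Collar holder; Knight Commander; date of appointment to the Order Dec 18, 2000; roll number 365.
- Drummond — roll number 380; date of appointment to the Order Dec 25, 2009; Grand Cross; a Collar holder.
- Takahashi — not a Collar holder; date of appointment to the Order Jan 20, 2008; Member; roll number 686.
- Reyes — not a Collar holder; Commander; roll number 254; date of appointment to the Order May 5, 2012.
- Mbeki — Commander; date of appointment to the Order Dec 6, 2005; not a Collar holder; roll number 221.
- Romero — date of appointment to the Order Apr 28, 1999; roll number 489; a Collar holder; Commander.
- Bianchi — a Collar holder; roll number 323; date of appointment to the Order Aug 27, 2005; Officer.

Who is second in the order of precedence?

Salazar

By grade within the Order: Drummond (Grand Cross); then Salazar (Knight Commander); then Romero, Ruiz, Mbeki and Reyes (Commander); then Bianchi (Officer); then Takahashi (Member).
Among Romero, Ruiz, Mbeki and Reyes, a Collar holder before not a Collar holder: Romero (a Collar holder) before Ruiz, Mbeki and Reyes (not a Collar holder).
Among Ruiz, Mbeki and Reyes, by roll number (lower first) (reversed rule for this group): Ruiz (110) before Mbeki (221) before Reyes (254).
Order: Drummond, Salazar, Romero, Ruiz, Mbeki, Reyes, Bianchi, Takahashi.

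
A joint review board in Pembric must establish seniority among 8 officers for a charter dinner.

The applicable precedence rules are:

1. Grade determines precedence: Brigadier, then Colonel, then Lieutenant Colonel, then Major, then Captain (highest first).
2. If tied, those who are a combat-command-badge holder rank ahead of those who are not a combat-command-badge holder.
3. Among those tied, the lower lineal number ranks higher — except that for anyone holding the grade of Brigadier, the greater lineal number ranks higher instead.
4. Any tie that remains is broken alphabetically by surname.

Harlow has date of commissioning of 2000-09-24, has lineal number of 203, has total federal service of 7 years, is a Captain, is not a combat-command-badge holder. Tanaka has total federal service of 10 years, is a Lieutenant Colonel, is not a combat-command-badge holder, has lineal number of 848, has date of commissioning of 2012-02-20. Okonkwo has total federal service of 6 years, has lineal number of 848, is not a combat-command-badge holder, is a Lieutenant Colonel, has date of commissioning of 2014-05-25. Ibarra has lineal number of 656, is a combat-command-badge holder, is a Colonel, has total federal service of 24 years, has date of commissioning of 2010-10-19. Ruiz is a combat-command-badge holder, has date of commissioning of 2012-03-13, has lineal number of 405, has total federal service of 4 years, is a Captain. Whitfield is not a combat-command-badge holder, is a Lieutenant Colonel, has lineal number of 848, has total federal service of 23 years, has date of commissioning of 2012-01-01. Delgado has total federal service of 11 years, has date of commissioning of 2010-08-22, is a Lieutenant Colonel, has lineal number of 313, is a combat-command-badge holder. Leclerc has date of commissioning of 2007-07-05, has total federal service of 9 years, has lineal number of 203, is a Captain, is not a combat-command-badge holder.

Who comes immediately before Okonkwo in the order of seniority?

By grade: Ibarra (Colonel); then Delgado, Okonkwo, Tanaka and Whitfield (Lieutenant Colonel); then Ruiz, Harlow and Leclerc (Captain).
Among Delgado, Okonkwo, Tanaka and Whitfield, a combat-command-badge holder before not a combat-command-badge holder: Delgado (a combat-command-badge holder) before Okonkwo, Tanaka and Whitfield (not a combat-command-badge holder).
Okonkwo, Tanaka and Whitfield all have lineal number 848, so the next rule applies.
Among Okonkwo, Tanaka and Whitfield, alphabetically by surname: Okonkwo before Tanaka before Whitfield.
Among Ruiz, Harlow and Leclerc, a combat-command-badge holder before not a combat-command-badge holder: Ruiz (a combat-command-badge holder) before Harlow and Leclerc (not a combat-command-badge holder).
Harlow and Leclerc both have lineal number 203, so the next rule applies.
Among Harlow and Leclerc, alphabetically by surname: Harlow before Leclerc.
Order: Ibarra, Delgado, Okonkwo, Tanaka, Whitfield, Ruiz, Harlow, Leclerc.

Delgado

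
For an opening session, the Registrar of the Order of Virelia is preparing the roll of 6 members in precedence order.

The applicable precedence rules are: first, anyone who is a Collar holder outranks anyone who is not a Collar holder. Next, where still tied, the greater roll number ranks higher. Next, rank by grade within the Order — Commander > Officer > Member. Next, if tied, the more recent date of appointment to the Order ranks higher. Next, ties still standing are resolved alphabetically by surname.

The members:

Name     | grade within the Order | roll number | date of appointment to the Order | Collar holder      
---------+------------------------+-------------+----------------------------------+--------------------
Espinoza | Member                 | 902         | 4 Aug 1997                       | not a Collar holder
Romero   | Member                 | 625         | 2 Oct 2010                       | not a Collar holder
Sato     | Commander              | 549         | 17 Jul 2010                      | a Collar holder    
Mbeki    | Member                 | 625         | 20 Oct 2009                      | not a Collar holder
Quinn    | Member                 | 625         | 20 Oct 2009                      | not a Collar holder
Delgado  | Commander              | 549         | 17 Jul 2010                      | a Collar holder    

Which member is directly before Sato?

By the first rule: Delgado and Sato (both a Collar holder); then Espinoza, Romero, Mbeki and Quinn (each not a Collar holder).
Delgado and Sato both have roll number 549, so the next rule applies.
Delgado and Sato are each Commander, so the next rule applies.
Delgado and Sato both have date of appointment to the Order 17 Jul 2010, so the next rule applies.
Among Delgado and Sato, alphabetically by surname: Delgado before Sato.
Among Espinoza, Romero, Mbeki and Quinn, by roll number (higher first): Espinoza (902) before Romero, Mbeki and Quinn (625).
Romero, Mbeki and Quinn are each Member, so the next rule applies.
Among Romero, Mbeki and Quinn, by date of appointment to the Order (later first): Romero (2 Oct 2010) before Mbeki and Quinn (20 Oct 2009).
Among Mbeki and Quinn, alphabetically by surname: Mbeki before Quinn.
Order: Delgado, Sato, Espinoza, Romero, Mbeki, Quinn.

Delgado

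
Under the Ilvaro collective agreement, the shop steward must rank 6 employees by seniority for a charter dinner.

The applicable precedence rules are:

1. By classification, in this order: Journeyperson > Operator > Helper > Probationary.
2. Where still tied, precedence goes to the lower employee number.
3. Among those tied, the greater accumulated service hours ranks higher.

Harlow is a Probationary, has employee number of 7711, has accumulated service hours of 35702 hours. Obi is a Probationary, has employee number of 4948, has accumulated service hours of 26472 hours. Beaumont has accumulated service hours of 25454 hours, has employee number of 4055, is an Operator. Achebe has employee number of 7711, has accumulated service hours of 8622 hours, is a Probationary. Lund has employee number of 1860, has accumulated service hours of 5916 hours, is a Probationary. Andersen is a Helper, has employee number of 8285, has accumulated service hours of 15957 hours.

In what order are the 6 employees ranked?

By classification: Beaumont (Operator); then Andersen (Helper); then Lund, Obi, Harlow and Achebe (Probationary).
Among Lund, Obi, Harlow and Achebe, by employee number (lower first): Lund (1860) before Obi (4948) before Harlow and Achebe (7711).
Among Harlow and Achebe, by accumulated service hours (higher first): Harlow (35702 hours) before Achebe (8622 hours).
Full order: Beaumont, Andersen, Lund, Obi, Harlow, Achebe.

Beaumont, Andersen, Lund, Obi, Harlow, Achebe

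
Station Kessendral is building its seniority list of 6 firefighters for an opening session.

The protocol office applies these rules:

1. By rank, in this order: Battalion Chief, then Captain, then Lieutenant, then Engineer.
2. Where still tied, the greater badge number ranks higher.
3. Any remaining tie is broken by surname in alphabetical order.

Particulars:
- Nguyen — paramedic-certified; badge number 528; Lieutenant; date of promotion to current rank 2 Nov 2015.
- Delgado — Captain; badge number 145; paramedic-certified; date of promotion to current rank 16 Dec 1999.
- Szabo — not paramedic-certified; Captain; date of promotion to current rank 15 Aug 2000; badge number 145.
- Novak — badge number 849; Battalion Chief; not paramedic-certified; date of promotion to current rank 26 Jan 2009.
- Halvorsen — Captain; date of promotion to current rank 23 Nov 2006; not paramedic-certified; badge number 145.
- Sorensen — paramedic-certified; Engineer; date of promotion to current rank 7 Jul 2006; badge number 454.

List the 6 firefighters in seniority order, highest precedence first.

Novak, Delgado, Halvorsen, Szabo, Nguyen, Sorensen

By rank: Novak (Battalion Chief); then Delgado, Halvorsen and Szabo (Captain); then Nguyen (Lieutenant); then Sorensen (Engineer).
Delgado, Halvorsen and Szabo all have badge number 145, so the next rule applies.
Among Delgado, Halvorsen and Szabo, alphabetically by surname: Delgado before Halvorsen before Szabo.
Full order: Novak, Delgado, Halvorsen, Szabo, Nguyen, Sorensen.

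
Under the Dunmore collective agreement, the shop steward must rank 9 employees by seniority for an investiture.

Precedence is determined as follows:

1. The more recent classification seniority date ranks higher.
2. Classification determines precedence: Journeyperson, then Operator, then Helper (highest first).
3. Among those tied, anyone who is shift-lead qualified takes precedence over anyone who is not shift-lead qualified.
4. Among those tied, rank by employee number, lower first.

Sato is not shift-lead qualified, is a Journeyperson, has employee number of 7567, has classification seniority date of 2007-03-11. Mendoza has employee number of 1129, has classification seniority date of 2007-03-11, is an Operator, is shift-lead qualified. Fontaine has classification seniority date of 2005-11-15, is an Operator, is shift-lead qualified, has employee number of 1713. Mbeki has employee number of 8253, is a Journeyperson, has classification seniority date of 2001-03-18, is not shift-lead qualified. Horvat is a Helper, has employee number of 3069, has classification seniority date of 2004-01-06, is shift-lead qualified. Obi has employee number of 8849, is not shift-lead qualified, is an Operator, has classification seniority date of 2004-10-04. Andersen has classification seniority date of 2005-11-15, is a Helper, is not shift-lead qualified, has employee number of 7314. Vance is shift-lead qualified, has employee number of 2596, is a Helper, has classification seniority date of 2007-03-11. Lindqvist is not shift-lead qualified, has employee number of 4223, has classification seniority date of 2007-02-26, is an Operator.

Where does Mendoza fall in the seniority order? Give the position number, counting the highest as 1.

By classification seniority date (later first): Sato, Mendoza and Vance (each 2007-03-11); then Lindqvist (2007-02-26); then Fontaine and Andersen (both 2005-11-15); then Obi (2004-10-04); then Horvat (2004-01-06); then Mbeki (2001-03-18).
Among Sato, Mendoza and Vance, by classification: Sato (Journeyperson) before Mendoza (Operator) before Vance (Helper).
Among Fontaine and Andersen, by classification: Fontaine (Operator) before Andersen (Helper).
Order: Sato, Mendoza, Vance, Lindqvist, Fontaine, Andersen, Obi, Horvat, Mbeki. So position 2.

2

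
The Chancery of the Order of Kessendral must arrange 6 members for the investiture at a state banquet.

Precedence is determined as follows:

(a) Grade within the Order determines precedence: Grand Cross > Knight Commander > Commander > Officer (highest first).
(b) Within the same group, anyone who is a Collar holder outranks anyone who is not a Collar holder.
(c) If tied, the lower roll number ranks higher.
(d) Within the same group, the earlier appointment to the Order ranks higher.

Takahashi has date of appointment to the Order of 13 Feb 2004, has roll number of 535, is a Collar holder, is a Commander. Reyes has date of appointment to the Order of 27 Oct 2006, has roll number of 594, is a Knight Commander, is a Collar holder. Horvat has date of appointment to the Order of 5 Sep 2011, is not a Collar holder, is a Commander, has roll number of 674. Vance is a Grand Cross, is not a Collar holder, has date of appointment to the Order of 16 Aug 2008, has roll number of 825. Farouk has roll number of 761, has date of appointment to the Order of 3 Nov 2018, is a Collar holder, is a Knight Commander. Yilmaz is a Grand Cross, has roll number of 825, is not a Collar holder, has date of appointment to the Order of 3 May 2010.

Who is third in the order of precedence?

Reyes

By grade within the Order: Vance and Yilmaz (Grand Cross); then Reyes and Farouk (Knight Commander); then Takahashi and Horvat (Commander).
Vance and Yilmaz are each not a Collar holder, so the next rule applies.
Vance and Yilmaz both have roll number 825, so the next rule applies.
Among Vance and Yilmaz, by date of appointment to the Order (earlier first): Vance (16 Aug 2008) before Yilmaz (3 May 2010).
Reyes and Farouk are each a Collar holder, so the next rule applies.
Among Reyes and Farouk, by roll number (lower first): Reyes (594) before Farouk (761).
Among Takahashi and Horvat, a Collar holder before not a Collar holder: Takahashi (a Collar holder) before Horvat (not a Collar holder).
Order: Vance, Yilmaz, Reyes, Farouk, Takahashi, Horvat.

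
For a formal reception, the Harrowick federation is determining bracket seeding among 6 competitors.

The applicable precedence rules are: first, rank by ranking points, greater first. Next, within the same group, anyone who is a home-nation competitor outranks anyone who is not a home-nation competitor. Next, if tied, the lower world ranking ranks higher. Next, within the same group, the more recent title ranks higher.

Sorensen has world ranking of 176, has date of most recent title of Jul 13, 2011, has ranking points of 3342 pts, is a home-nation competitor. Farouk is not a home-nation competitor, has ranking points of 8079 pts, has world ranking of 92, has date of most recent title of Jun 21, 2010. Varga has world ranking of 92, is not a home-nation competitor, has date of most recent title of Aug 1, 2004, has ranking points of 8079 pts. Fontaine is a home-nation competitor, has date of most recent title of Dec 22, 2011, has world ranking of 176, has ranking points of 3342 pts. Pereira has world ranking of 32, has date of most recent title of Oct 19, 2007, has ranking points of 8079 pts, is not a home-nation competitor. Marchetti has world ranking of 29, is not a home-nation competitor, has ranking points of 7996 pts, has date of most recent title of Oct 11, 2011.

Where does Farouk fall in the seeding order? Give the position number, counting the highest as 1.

By ranking points (higher first): Pereira, Farouk and Varga (each 8079 pts); then Marchetti (7996 pts); then Fontaine and Sorensen (both 3342 pts).
Pereira, Farouk and Varga are each not a home-nation competitor, so the next rule applies.
Among Pereira, Farouk and Varga, by world ranking (lower first): Pereira (32) before Farouk and Varga (92).
Among Farouk and Varga, by date of most recent title (later first): Farouk (Jun 21, 2010) before Varga (Aug 1, 2004).
Fontaine and Sorensen are each a home-nation competitor, so the next rule applies.
Fontaine and Sorensen both have world ranking 176, so the next rule applies.
Among Fontaine and Sorensen, by date of most recent title (later first): Fontaine (Dec 22, 2011) before Sorensen (Jul 13, 2011).
Order: Pereira, Farouk, Varga, Marchetti, Fontaine, Sorensen. So position 2.

2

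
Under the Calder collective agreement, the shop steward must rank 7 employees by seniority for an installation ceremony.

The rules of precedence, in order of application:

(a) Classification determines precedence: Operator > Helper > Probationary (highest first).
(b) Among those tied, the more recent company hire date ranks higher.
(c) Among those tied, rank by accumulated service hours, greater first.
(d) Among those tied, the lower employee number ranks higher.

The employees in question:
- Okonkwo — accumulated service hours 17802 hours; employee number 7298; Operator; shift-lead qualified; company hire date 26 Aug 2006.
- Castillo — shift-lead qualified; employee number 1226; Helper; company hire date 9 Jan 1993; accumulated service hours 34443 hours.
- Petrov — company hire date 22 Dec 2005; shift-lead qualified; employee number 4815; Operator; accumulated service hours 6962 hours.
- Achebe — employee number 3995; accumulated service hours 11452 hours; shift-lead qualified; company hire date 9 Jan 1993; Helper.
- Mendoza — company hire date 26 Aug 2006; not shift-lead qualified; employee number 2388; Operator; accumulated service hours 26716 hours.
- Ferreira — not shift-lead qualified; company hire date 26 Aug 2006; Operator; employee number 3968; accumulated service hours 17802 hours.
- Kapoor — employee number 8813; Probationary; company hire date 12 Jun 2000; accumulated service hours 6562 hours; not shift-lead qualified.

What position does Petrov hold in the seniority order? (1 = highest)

4

By classification: Mendoza, Ferreira, Okonkwo and Petrov (Operator); then Castillo and Achebe (Helper); then Kapoor (Probationary).
Among Mendoza, Ferreira, Okonkwo and Petrov, by company hire date (later first): Mendoza, Ferreira and Okonkwo (26 Aug 2006) before Petrov (22 Dec 2005).
Among Mendoza, Ferreira and Okonkwo, by accumulated service hours (higher first): Mendoza (26716 hours) before Ferreira and Okonkwo (17802 hours).
Among Ferreira and Okonkwo, by employee number (lower first): Ferreira (3968) before Okonkwo (7298).
Castillo and Achebe both have company hire date 9 Jan 1993, so the next rule applies.
Among Castillo and Achebe, by accumulated service hours (higher first): Castillo (34443 hours) before Achebe (11452 hours).
Order: Mendoza, Ferreira, Okonkwo, Petrov, Castillo, Achebe, Kapoor. So position 4.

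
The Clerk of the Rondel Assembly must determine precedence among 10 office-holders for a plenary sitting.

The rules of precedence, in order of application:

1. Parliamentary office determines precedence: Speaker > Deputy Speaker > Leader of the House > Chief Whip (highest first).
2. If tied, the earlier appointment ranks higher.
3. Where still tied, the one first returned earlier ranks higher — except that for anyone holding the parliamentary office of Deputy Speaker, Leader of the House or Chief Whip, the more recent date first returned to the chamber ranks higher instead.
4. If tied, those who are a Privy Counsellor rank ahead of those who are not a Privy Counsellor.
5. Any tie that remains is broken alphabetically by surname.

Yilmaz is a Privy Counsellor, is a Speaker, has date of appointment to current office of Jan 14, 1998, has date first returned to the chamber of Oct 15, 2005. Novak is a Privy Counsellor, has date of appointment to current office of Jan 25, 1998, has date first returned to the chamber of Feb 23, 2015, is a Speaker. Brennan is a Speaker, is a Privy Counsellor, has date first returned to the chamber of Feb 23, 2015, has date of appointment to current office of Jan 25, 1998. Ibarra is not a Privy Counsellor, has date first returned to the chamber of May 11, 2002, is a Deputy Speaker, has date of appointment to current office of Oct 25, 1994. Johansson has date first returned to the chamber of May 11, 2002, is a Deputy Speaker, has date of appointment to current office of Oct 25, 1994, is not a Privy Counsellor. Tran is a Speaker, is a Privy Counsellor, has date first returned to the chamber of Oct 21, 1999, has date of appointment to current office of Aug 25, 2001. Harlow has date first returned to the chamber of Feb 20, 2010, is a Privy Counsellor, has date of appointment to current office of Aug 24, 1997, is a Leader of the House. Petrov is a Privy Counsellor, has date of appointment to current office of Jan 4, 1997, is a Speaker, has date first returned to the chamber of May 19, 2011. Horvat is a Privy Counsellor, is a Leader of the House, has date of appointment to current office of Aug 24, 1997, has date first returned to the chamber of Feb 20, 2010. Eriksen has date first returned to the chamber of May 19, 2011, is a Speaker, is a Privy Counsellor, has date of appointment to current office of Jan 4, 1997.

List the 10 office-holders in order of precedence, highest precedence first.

Eriksen, Petrov, Yilmaz, Brennan, Novak, Tran, Ibarra, Johansson, Harlow, Horvat

By parliamentary office: Eriksen, Petrov, Yilmaz, Brennan, Novak and Tran (Speaker); then Ibarra and Johansson (Deputy Speaker); then Harlow and Horvat (Leader of the House).
Among Eriksen, Petrov, Yilmaz, Brennan, Novak and Tran, by date of appointment to current office (earlier first): Eriksen and Petrov (Jan 4, 1997) before Yilmaz (Jan 14, 1998) before Brennan and Novak (Jan 25, 1998) before Tran (Aug 25, 2001).
Eriksen and Petrov both have date first returned to the chamber May 19, 2011, so the next rule applies.
Eriksen and Petrov are each a Privy Counsellor, so the next rule applies.
Among Eriksen and Petrov, alphabetically by surname: Eriksen before Petrov.
Brennan and Novak both have date first returned to the chamber Feb 23, 2015, so the next rule applies.
Brennan and Novak are each a Privy Counsellor, so the next rule applies.
Among Brennan and Novak, alphabetically by surname: Brennan before Novak.
Ibarra and Johansson both have date of appointment to current office Oct 25, 1994, so the next rule applies.
Ibarra and Johansson both have date first returned to the chamber May 11, 2002, so the next rule applies.
Ibarra and Johansson are each not a Privy Counsellor, so the next rule applies.
Among Ibarra and Johansson, alphabetically by surname: Ibarra before Johansson.
Harlow and Horvat both have date of appointment to current office Aug 24, 1997, so the next rule applies.
Harlow and Horvat both have date first returned to the chamber Feb 20, 2010, so the next rule applies.
Harlow and Horvat are each a Privy Counsellor, so the next rule applies.
Among Harlow and Horvat, alphabetically by surname: Harlow before Horvat.
Full order: Eriksen, Petrov, Yilmaz, Brennan, Novak, Tran, Ibarra, Johansson, Harlow, Horvat.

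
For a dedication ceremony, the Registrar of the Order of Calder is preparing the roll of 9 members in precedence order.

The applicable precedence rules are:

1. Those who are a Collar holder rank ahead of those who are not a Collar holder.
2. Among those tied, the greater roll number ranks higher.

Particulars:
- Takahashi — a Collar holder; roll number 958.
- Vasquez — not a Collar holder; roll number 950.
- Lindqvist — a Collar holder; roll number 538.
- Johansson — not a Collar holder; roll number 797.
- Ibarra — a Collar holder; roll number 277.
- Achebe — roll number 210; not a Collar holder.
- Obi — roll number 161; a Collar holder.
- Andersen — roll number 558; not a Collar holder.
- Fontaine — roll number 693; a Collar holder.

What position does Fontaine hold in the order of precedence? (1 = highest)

By the first rule: Takahashi, Fontaine, Lindqvist, Ibarra and Obi (each a Collar holder); then Vasquez, Johansson, Andersen and Achebe (each not a Collar holder).
Among Takahashi, Fontaine, Lindqvist, Ibarra and Obi, by roll number (higher first): Takahashi (958) before Fontaine (693) before Lindqvist (538) before Ibarra (277) before Obi (161).
Among Vasquez, Johansson, Andersen and Achebe, by roll number (higher first): Vasquez (950) before Johansson (797) before Andersen (558) before Achebe (210).
Order: Takahashi, Fontaine, Lindqvist, Ibarra, Obi, Vasquez, Johansson, Andersen, Achebe. So position 2.

2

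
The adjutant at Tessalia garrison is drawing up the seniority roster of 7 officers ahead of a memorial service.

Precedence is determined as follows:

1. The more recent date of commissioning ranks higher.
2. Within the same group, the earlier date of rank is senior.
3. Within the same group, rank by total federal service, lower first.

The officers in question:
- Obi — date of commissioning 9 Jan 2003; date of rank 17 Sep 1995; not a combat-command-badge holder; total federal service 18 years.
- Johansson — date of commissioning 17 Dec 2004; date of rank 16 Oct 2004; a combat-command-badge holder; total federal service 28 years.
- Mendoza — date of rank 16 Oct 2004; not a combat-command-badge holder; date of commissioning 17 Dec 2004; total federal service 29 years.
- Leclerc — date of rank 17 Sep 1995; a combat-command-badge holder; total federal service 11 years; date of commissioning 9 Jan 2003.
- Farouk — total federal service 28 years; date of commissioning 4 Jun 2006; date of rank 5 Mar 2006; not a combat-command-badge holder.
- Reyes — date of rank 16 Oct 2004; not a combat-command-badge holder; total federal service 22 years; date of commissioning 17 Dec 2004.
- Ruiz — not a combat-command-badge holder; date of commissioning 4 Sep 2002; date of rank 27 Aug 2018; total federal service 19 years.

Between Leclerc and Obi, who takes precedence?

Leclerc

By date of commissioning (later first): Farouk (4 Jun 2006); then Reyes, Johansson and Mendoza (each 17 Dec 2004); then Leclerc and Obi (both 9 Jan 2003); then Ruiz (4 Sep 2002).
Reyes, Johansson and Mendoza all have date of rank 16 Oct 2004, so the next rule applies.
Among Reyes, Johansson and Mendoza, by total federal service (lower first): Reyes (22 years) before Johansson (28 years) before Mendoza (29 years).
Leclerc and Obi both have date of rank 17 Sep 1995, so the next rule applies.
Among Leclerc and Obi, by total federal service (lower first): Leclerc (11 years) before Obi (18 years).
So Leclerc takes precedence.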